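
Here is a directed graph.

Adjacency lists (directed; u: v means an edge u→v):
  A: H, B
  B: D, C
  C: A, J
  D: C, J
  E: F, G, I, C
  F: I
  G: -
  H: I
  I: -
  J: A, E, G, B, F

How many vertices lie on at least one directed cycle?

A vertex is on a directed cycle iff it belongs to a strongly connected component of size ≥ 2 (or has a self-loop).
The vertices on cycles are {A, B, C, D, E, J} — 6 in total.

6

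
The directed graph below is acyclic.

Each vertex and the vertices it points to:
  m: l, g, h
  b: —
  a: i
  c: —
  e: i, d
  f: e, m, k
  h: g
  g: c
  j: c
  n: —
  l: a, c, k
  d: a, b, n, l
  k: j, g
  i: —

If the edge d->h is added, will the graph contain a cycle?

Adding d→h creates a cycle iff h can already reach d.
Explore from h: no path reaches d. The graph stays acyclic.

No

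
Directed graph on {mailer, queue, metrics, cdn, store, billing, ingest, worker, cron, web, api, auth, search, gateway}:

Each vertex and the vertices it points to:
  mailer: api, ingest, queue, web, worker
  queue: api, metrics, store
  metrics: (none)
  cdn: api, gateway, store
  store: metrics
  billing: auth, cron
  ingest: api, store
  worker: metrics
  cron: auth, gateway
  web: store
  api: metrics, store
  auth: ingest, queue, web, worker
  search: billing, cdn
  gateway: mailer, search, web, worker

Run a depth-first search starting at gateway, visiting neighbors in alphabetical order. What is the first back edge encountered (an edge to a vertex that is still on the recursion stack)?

cron->gateway

DFS from gateway (visiting neighbors in alphabetical order); mark gray on enter, black on exit:
gateway gray
  mailer gray
    api gray
      metrics gray
      metrics black
      store gray
        store→metrics: metrics black — skip
      store black
    api black
    ingest gray
      ingest→api: api black — skip
      ingest→store: store black — skip
    ingest black
    queue gray
      queue→api: api black — skip
      queue→metrics: metrics black — skip
      queue→store: store black — skip
    queue black
    web gray
      web→store: store black — skip
    web black
    worker gray
      worker→metrics: metrics black — skip
    worker black
  mailer black
  search gray
    billing gray
      auth gray
        auth→ingest: ingest black — skip
        auth→queue: queue black — skip
        auth→web: web black — skip
        auth→worker: worker black — skip
      auth black
      cron gray
        cron→auth: auth black — skip
        cron→gateway: gateway is gray → back edge
First back edge: cron → gateway.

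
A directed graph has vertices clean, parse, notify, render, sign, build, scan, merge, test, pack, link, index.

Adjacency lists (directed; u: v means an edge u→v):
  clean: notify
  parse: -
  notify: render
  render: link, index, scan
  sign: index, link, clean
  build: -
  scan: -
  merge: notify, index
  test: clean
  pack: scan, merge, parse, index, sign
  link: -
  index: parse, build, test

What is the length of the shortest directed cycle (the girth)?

5

For each vertex v, BFS finds the shortest path from v back to v.
The shortest such closed walk is notify → render → index → test → clean → notify, length 5.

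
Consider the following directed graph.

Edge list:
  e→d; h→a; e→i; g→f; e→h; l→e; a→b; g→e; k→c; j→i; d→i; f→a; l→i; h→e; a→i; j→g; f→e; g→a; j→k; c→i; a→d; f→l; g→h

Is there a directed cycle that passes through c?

c lies on a cycle iff there is a path from c back to itself.
Exploring from c, it never reaches itself; equivalently, its strongly connected component is a singleton.

No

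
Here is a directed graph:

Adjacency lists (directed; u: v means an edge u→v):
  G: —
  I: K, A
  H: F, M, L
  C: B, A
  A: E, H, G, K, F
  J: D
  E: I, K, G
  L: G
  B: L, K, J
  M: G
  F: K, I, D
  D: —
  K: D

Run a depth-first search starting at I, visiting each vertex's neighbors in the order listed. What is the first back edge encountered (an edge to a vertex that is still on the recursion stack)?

E->I

DFS from I (visiting each vertex's neighbors in the order listed); mark gray on enter, black on exit:
I gray
  K gray
    D gray
    D black
  K black
  A gray
    E gray
      E→I: I is gray → back edge
First back edge: E → I.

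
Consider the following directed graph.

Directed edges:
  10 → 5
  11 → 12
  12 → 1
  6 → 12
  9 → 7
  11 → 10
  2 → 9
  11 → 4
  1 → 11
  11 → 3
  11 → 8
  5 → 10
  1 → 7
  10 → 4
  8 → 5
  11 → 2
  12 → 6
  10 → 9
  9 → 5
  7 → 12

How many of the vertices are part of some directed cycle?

A vertex is on a directed cycle iff it belongs to a strongly connected component of size ≥ 2 (or has a self-loop).
The vertices on cycles are {1, 2, 5, 6, 7, 8, 9, 10, 11, 12} — 10 in total.

10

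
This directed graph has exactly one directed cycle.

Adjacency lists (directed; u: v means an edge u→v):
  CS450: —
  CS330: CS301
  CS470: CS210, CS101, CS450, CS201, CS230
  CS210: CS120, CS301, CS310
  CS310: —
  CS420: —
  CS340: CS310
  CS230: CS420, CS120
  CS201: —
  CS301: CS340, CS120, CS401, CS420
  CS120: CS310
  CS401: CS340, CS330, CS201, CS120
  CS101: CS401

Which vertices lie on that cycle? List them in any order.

CS301, CS330, CS401

DFS with gray/black marking from CS301:
CS301 gray
  CS340 gray
    CS310 gray
    CS310 black
  CS340 black
  CS120 gray
    CS120→CS310: CS310 black — skip
  CS120 black
  CS401 gray
    CS401→CS340: CS340 black — skip
    CS330 gray
      CS330→CS301: CS301 is gray → back edge
Back edge closes the cycle CS301 → CS401 → CS330 → CS301; its vertices are {CS301, CS330, CS401}.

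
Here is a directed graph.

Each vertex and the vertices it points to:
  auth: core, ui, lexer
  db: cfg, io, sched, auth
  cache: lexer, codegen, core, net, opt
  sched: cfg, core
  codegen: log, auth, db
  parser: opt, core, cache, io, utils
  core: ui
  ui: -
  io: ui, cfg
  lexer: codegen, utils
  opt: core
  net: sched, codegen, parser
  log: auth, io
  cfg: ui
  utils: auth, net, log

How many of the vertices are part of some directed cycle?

9

A vertex is on a directed cycle iff it belongs to a strongly connected component of size ≥ 2 (or has a self-loop).
The vertices on cycles are {db, log, net, auth, cache, lexer, utils, parser, codegen} — 9 in total.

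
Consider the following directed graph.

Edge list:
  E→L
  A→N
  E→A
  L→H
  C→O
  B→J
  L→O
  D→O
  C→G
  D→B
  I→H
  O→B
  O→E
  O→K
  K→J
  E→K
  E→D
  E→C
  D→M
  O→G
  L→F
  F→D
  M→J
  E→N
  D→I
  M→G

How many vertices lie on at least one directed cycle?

A vertex is on a directed cycle iff it belongs to a strongly connected component of size ≥ 2 (or has a self-loop).
The vertices on cycles are {C, D, E, F, L, O} — 6 in total.

6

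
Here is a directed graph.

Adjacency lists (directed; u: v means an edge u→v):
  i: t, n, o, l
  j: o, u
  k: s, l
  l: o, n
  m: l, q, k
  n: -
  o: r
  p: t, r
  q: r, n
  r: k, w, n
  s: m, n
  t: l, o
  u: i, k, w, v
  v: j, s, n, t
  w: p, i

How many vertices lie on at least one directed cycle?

14

A vertex is on a directed cycle iff it belongs to a strongly connected component of size ≥ 2 (or has a self-loop).
The vertices on cycles are {i, j, k, l, m, o, p, q, r, s, t, u, v, w} — 14 in total.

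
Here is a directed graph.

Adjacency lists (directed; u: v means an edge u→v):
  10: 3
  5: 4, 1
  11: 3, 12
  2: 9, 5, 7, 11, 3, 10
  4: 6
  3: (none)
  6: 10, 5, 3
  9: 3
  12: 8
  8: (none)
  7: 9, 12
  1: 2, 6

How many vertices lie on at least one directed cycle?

A vertex is on a directed cycle iff it belongs to a strongly connected component of size ≥ 2 (or has a self-loop).
The vertices on cycles are {1, 2, 4, 5, 6} — 5 in total.

5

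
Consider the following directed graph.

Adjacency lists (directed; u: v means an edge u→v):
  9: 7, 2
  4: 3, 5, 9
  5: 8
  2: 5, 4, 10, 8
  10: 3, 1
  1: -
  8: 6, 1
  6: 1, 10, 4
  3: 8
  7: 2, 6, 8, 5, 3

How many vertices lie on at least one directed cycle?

9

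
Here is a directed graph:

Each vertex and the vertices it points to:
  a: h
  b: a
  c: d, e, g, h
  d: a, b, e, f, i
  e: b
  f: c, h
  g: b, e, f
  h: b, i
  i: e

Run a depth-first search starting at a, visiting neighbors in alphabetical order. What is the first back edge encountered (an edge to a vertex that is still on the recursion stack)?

DFS from a (visiting neighbors in alphabetical order); mark gray on enter, black on exit:
a gray
  h gray
    b gray
      b→a: a is gray → back edge
First back edge: b → a.

b→a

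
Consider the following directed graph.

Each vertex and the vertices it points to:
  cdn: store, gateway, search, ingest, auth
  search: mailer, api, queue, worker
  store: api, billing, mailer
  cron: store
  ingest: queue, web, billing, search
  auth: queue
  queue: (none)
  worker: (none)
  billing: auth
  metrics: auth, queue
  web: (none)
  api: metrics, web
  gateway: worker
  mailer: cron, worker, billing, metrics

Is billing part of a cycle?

billing lies on a cycle iff there is a path from billing back to itself.
Exploring from billing, it never reaches itself; equivalently, its strongly connected component is a singleton.

No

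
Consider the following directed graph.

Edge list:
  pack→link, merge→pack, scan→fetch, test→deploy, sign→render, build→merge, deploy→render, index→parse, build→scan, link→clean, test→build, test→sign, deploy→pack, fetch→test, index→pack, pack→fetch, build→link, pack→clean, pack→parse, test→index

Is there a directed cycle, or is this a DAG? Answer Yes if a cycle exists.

Yes

DFS with white/gray/black marking, starting from scan:
scan gray
  fetch gray
    test gray
      index gray
        pack gray
          link gray
            clean gray
            clean black
          link black
          parse gray
          parse black
          pack→clean: clean black — skip
          pack→fetch: fetch is gray → back edge
Back edge found, so a cycle exists: fetch → test → index → pack → fetch.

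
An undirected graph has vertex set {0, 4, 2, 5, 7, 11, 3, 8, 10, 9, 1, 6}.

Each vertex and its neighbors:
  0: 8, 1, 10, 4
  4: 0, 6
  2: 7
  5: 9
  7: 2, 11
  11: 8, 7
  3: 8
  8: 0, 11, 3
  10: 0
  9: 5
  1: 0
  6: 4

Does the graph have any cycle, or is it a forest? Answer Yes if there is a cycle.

DFS, tracking each vertex's parent; an edge to a visited non-parent vertex closes a cycle.
Start from 5:
visit 5 (parent –)
  visit 9 (parent 5)
    9–5: parent, skip
visit 0 (parent –)
  visit 8 (parent 0)
    8–0: parent, skip
    visit 11 (parent 8)
      11–8: parent, skip
      visit 7 (parent 11)
        visit 2 (parent 7)
          2–7: parent, skip
        7–11: parent, skip
    visit 3 (parent 8)
      3–8: parent, skip
  visit 1 (parent 0)
    1–0: parent, skip
  visit 10 (parent 0)
    10–0: parent, skip
  visit 4 (parent 0)
    4–0: parent, skip
    visit 6 (parent 4)
      6–4: parent, skip
No non-parent visited neighbor found — the graph is a forest.

No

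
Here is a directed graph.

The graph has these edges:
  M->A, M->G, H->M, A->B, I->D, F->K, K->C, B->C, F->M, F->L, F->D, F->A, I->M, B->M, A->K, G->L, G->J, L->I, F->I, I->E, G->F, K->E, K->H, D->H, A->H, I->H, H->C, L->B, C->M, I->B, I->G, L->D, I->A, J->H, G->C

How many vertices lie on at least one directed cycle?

12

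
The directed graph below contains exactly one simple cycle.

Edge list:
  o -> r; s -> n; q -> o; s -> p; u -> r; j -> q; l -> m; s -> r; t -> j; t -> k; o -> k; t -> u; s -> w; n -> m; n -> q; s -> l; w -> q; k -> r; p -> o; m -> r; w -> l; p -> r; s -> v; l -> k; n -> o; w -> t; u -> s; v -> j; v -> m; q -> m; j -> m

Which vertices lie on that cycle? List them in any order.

s, t, u, w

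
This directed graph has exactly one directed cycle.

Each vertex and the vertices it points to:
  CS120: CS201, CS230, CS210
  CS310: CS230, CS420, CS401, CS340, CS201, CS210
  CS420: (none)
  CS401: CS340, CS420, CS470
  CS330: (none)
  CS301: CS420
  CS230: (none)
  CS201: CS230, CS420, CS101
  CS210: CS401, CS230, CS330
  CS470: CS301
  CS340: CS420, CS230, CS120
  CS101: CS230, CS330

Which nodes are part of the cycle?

CS120, CS210, CS340, CS401

DFS with gray/black marking from CS401:
CS401 gray
  CS340 gray
    CS420 gray
    CS420 black
    CS230 gray
    CS230 black
    CS120 gray
      CS201 gray
        CS201→CS230: CS230 black — skip
        CS201→CS420: CS420 black — skip
        CS101 gray
          CS101→CS230: CS230 black — skip
          CS330 gray
          CS330 black
        CS101 black
      CS201 black
      CS120→CS230: CS230 black — skip
      CS210 gray
        CS210→CS401: CS401 is gray → back edge
Back edge closes the cycle CS401 → CS340 → CS120 → CS210 → CS401; its vertices are {CS120, CS210, CS340, CS401}.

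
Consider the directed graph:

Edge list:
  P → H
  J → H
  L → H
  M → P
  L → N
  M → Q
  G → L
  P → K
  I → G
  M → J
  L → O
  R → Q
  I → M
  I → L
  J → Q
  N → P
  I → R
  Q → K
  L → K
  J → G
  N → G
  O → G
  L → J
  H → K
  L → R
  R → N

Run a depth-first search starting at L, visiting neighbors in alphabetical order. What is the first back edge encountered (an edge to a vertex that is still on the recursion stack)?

G→L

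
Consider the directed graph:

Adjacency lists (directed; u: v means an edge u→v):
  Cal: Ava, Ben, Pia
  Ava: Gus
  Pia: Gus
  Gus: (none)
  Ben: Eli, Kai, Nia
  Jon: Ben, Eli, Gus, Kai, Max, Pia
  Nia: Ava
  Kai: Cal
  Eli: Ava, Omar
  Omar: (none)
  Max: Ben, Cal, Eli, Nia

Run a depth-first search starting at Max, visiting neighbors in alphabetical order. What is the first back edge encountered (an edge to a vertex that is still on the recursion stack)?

Cal->Ben

DFS from Max (visiting neighbors in alphabetical order); mark gray on enter, black on exit:
Max gray
  Ben gray
    Eli gray
      Ava gray
        Gus gray
        Gus black
      Ava black
      Omar gray
      Omar black
    Eli black
    Kai gray
      Cal gray
        Cal→Ava: Ava black — skip
        Cal→Ben: Ben is gray → back edge
First back edge: Cal → Ben.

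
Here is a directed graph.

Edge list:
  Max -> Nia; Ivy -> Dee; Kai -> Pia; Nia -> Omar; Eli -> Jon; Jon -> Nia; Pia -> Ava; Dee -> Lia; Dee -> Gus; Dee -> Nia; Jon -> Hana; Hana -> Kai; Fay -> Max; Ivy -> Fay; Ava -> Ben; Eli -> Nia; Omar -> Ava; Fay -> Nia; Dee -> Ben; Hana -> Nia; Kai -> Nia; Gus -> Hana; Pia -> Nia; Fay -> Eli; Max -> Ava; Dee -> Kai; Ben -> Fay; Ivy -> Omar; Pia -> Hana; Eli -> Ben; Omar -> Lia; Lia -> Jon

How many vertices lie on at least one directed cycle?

A vertex is on a directed cycle iff it belongs to a strongly connected component of size ≥ 2 (or has a self-loop).
The vertices on cycles are {Ava, Ben, Eli, Fay, Jon, Kai, Lia, Max, Nia, Pia, Hana, Omar} — 12 in total.

12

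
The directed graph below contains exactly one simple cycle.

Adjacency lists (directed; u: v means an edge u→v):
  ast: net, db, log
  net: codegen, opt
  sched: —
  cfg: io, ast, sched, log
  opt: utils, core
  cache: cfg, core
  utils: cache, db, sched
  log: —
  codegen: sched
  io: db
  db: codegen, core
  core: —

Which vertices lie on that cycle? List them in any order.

DFS with gray/black marking from cfg:
cfg gray
  io gray
    db gray
      codegen gray
        sched gray
        sched black
      codegen black
      core gray
      core black
    db black
  io black
  ast gray
    net gray
      net→codegen: codegen black — skip
      opt gray
        utils gray
          cache gray
            cache→cfg: cfg is gray → back edge
Back edge closes the cycle cfg → ast → net → opt → utils → cache → cfg; its vertices are {ast, cfg, net, opt, cache, utils}.

ast, cfg, net, opt, cache, utils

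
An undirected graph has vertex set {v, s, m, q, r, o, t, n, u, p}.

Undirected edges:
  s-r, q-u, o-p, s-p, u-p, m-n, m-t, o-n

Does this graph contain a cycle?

No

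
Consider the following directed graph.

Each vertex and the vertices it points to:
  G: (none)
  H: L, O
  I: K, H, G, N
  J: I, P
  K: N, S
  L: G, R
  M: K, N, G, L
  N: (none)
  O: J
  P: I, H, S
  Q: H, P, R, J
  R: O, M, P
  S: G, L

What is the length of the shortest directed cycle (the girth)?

3

For each vertex v, BFS finds the shortest path from v back to v.
The shortest such closed walk is R → M → L → R, length 3.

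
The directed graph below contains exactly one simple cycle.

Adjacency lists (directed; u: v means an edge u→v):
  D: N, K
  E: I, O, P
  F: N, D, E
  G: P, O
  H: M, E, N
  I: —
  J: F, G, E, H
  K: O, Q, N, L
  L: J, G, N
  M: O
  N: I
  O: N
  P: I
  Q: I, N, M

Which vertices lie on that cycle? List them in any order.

D, F, J, K, L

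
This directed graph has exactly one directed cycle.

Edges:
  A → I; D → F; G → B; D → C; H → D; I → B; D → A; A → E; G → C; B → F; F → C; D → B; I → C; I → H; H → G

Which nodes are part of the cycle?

DFS with gray/black marking from I:
I gray
  H gray
    G gray
      C gray
      C black
      B gray
        F gray
          F→C: C black — skip
        F black
      B black
    G black
    D gray
      D→F: F black — skip
      A gray
        E gray
        E black
        A→I: I is gray → back edge
Back edge closes the cycle I → H → D → A → I; its vertices are {A, D, H, I}.

A, D, H, I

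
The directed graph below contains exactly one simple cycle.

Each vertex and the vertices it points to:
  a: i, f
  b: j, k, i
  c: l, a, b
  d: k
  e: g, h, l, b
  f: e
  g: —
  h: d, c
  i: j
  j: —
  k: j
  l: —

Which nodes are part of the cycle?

a, c, e, f, h

DFS with gray/black marking from e:
e gray
  g gray
  g black
  h gray
    d gray
      k gray
        j gray
        j black
      k black
    d black
    c gray
      l gray
      l black
      a gray
        i gray
          i→j: j black — skip
        i black
        f gray
          f→e: e is gray → back edge
Back edge closes the cycle e → h → c → a → f → e; its vertices are {a, c, e, f, h}.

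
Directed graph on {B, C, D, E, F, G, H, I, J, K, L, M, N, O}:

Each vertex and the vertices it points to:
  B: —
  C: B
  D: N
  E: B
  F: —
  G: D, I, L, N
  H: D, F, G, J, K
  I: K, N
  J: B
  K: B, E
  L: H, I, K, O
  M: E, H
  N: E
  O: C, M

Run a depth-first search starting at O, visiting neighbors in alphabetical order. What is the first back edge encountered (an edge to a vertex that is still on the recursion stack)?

L→H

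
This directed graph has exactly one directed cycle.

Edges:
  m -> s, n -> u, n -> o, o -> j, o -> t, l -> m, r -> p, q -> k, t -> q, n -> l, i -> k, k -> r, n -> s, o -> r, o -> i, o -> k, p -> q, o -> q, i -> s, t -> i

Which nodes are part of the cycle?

k, p, q, r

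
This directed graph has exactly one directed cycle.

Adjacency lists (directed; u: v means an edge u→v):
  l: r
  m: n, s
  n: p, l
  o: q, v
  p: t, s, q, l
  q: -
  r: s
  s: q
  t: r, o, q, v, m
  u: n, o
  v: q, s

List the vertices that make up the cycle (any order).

DFS with gray/black marking from n:
n gray
  p gray
    t gray
      r gray
        s gray
          q gray
          q black
        s black
      r black
      o gray
        o→q: q black — skip
        v gray
          v→q: q black — skip
          v→s: s black — skip
        v black
      o black
      t→q: q black — skip
      t→v: v black — skip
      m gray
        m→n: n is gray → back edge
Back edge closes the cycle n → p → t → m → n; its vertices are {m, n, p, t}.

m, n, p, t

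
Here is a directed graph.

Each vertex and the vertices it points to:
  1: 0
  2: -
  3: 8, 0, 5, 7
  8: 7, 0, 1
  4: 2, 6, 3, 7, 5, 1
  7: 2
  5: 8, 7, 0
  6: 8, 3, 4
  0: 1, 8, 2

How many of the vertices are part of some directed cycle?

5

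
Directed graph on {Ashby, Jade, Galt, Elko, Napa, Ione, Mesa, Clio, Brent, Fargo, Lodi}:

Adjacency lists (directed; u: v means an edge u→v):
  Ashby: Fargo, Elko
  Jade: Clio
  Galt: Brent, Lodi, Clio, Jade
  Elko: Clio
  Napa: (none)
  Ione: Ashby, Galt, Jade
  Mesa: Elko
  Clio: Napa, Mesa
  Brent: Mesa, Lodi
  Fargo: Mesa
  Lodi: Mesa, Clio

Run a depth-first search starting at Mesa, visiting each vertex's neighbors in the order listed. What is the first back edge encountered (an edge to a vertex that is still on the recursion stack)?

Clio->Mesa

DFS from Mesa (visiting each vertex's neighbors in the order listed); mark gray on enter, black on exit:
Mesa gray
  Elko gray
    Clio gray
      Napa gray
      Napa black
      Clio→Mesa: Mesa is gray → back edge
First back edge: Clio → Mesa.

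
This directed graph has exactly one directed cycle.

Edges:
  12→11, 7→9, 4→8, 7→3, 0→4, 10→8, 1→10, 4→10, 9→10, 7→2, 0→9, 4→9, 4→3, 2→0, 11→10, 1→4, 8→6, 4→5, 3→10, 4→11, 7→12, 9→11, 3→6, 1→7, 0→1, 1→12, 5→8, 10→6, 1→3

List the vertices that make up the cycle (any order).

DFS with gray/black marking from 1:
1 gray
  10 gray
    8 gray
      6 gray
      6 black
    8 black
    10→6: 6 black — skip
  10 black
  12 gray
    11 gray
      11→10: 10 black — skip
    11 black
  12 black
  4 gray
    4→11: 11 black — skip
    9 gray
      9→11: 11 black — skip
      9→10: 10 black — skip
    9 black
    4→10: 10 black — skip
    3 gray
      3→6: 6 black — skip
      3→10: 10 black — skip
    3 black
    4→8: 8 black — skip
    5 gray
      5→8: 8 black — skip
    5 black
  4 black
  1→3: 3 black — skip
  7 gray
    7→12: 12 black — skip
    2 gray
      0 gray
        0→9: 9 black — skip
        0→4: 4 black — skip
        0→1: 1 is gray → back edge
Back edge closes the cycle 1 → 7 → 2 → 0 → 1; its vertices are {0, 1, 2, 7}.

0, 1, 2, 7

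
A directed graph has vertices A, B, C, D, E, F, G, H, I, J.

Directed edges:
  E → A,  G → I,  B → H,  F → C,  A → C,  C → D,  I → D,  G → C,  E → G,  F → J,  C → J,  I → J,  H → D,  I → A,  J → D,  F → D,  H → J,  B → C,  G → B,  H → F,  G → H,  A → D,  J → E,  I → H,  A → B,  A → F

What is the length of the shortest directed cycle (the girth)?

4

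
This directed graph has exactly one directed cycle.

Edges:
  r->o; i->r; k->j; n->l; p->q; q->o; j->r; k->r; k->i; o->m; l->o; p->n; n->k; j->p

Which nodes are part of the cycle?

j, k, n, p

DFS with gray/black marking from p:
p gray
  q gray
    o gray
      m gray
      m black
    o black
  q black
  n gray
    l gray
      l→o: o black — skip
    l black
    k gray
      i gray
        r gray
          r→o: o black — skip
        r black
      i black
      k→r: r black — skip
      j gray
        j→r: r black — skip
        j→p: p is gray → back edge
Back edge closes the cycle p → n → k → j → p; its vertices are {j, k, n, p}.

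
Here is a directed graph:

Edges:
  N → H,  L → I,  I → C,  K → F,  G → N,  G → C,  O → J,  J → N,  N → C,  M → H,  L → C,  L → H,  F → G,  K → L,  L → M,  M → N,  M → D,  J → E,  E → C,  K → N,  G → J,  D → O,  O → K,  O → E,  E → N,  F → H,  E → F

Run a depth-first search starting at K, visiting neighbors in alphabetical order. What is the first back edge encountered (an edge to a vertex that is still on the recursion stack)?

DFS from K (visiting neighbors in alphabetical order); mark gray on enter, black on exit:
K gray
  F gray
    G gray
      C gray
      C black
      J gray
        E gray
          E→C: C black — skip
          E→F: F is gray → back edge
First back edge: E → F.

E->F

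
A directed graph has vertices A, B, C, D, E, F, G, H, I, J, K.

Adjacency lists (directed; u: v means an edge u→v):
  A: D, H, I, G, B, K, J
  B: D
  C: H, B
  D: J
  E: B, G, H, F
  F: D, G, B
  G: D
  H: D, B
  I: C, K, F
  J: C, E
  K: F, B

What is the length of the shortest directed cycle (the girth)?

For each vertex v, BFS finds the shortest path from v back to v.
The shortest such closed walk is J → C → B → D → J, length 4.

4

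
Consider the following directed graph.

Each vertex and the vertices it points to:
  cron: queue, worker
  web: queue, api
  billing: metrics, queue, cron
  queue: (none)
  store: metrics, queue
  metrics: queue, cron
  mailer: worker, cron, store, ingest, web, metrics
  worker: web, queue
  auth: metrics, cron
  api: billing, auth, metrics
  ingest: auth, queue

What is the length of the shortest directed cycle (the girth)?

5

For each vertex v, BFS finds the shortest path from v back to v.
The shortest such closed walk is worker → web → api → auth → cron → worker, length 5.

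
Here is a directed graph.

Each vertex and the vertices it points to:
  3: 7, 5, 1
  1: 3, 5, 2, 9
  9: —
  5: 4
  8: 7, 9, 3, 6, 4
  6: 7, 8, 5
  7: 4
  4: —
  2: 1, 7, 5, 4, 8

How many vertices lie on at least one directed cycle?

A vertex is on a directed cycle iff it belongs to a strongly connected component of size ≥ 2 (or has a self-loop).
The vertices on cycles are {1, 2, 3, 6, 8} — 5 in total.

5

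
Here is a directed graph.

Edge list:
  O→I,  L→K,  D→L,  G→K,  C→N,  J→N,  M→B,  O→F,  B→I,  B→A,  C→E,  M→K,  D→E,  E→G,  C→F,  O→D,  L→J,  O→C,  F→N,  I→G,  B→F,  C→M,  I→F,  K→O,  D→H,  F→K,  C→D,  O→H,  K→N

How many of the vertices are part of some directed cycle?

11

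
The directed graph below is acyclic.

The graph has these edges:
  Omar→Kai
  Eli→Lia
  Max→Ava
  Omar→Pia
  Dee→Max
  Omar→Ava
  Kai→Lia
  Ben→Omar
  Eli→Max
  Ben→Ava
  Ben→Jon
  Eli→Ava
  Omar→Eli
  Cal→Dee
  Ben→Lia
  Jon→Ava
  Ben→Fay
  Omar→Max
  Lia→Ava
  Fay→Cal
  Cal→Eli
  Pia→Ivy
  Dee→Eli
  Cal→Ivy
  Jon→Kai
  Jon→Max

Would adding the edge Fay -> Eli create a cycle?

No

Adding Fay→Eli creates a cycle iff Eli can already reach Fay.
Explore from Eli: no path reaches Fay. The graph stays acyclic.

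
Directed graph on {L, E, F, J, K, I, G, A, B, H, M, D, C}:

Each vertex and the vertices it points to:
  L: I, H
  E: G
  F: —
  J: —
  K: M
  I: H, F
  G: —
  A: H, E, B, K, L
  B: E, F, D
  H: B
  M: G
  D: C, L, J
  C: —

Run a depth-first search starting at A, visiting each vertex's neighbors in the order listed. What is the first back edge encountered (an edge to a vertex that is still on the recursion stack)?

DFS from A (visiting each vertex's neighbors in the order listed); mark gray on enter, black on exit:
A gray
  H gray
    B gray
      E gray
        G gray
        G black
      E black
      F gray
      F black
      D gray
        C gray
        C black
        L gray
          I gray
            I→H: H is gray → back edge
First back edge: I → H.

I->H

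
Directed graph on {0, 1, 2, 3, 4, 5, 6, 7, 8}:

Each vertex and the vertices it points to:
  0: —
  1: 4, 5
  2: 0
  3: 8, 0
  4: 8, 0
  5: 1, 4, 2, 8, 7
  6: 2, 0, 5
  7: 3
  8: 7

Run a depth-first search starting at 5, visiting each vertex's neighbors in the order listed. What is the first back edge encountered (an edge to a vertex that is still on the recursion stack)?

DFS from 5 (visiting each vertex's neighbors in the order listed); mark gray on enter, black on exit:
5 gray
  1 gray
    4 gray
      8 gray
        7 gray
          3 gray
            3→8: 8 is gray → back edge
First back edge: 3 → 8.

3->8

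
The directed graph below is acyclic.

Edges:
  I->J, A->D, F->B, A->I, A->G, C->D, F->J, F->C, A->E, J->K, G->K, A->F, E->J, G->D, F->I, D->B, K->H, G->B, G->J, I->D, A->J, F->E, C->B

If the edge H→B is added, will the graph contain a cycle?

Adding H→B creates a cycle iff B can already reach H.
Explore from B: no path reaches H. The graph stays acyclic.

No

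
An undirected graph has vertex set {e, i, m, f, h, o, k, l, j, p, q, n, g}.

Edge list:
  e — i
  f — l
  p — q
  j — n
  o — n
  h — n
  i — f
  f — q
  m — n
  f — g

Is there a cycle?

No

DFS, tracking each vertex's parent; an edge to a visited non-parent vertex closes a cycle.
Start from p:
visit p (parent –)
  visit q (parent p)
    visit f (parent q)
      visit i (parent f)
        i–f: parent, skip
        visit e (parent i)
          e–i: parent, skip
      visit g (parent f)
        g–f: parent, skip
      visit l (parent f)
        l–f: parent, skip
      f–q: parent, skip
    q–p: parent, skip
visit m (parent –)
  visit n (parent m)
    n–m: parent, skip
    visit j (parent n)
      j–n: parent, skip
    visit o (parent n)
      o–n: parent, skip
    visit h (parent n)
      h–n: parent, skip
visit k (parent –)
No non-parent visited neighbor found — the graph is a forest.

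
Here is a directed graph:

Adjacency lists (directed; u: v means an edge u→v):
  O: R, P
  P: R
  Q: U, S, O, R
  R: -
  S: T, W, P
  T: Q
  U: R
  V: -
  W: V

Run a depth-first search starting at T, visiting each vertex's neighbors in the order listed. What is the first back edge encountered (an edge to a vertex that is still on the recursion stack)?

S->T

DFS from T (visiting each vertex's neighbors in the order listed); mark gray on enter, black on exit:
T gray
  Q gray
    U gray
      R gray
      R black
    U black
    S gray
      S→T: T is gray → back edge
First back edge: S → T.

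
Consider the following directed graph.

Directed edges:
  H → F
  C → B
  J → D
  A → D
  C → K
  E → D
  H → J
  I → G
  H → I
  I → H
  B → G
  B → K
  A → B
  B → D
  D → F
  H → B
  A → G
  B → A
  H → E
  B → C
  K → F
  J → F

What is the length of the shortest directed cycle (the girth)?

2

For each vertex v, BFS finds the shortest path from v back to v.
The shortest such closed walk is H → I → H, length 2.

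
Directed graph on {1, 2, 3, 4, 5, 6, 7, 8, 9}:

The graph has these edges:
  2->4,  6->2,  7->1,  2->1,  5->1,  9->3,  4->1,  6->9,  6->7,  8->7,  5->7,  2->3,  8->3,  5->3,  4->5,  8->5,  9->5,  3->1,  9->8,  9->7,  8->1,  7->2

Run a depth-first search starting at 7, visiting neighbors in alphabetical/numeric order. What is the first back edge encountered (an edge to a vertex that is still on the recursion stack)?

5→7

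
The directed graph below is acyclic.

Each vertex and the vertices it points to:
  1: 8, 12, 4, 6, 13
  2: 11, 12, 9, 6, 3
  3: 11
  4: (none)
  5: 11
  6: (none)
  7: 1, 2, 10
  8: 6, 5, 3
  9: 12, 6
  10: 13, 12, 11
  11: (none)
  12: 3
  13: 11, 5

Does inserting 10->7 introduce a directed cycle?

Adding 10→7 creates a cycle iff 7 can already reach 10.
Path from 7: 7 → 10.
So 7 → … → 10 → 7 is a cycle.

Yes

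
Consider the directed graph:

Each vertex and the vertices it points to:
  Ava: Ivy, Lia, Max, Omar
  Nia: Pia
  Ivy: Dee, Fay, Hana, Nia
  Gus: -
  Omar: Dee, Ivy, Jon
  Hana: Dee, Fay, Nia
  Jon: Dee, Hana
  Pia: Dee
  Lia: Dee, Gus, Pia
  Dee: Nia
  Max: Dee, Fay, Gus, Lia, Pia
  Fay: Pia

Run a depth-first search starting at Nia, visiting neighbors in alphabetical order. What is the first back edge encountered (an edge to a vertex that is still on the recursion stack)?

Dee→Nia

DFS from Nia (visiting neighbors in alphabetical order); mark gray on enter, black on exit:
Nia gray
  Pia gray
    Dee gray
      Dee→Nia: Nia is gray → back edge
First back edge: Dee → Nia.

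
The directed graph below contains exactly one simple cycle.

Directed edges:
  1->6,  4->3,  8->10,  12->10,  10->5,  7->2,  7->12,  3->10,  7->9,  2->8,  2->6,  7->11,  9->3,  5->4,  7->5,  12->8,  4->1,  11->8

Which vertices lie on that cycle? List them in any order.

3, 4, 5, 10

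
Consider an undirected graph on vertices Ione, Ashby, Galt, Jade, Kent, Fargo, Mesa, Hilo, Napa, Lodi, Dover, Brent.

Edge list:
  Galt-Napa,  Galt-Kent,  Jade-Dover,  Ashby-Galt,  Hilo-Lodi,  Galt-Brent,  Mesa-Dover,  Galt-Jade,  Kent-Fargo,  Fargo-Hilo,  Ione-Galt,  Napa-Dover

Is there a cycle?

Yes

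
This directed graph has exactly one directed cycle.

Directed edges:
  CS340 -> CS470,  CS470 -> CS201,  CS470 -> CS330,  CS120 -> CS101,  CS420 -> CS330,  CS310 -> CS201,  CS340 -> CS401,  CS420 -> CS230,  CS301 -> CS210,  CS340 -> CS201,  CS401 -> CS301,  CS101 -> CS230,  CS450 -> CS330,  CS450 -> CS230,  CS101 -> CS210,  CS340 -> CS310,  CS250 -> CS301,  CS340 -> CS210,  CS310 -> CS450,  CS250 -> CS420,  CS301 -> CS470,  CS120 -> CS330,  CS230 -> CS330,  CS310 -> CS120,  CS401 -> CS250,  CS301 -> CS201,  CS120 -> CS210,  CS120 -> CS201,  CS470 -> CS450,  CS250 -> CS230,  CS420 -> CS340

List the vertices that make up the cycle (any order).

CS250, CS340, CS401, CS420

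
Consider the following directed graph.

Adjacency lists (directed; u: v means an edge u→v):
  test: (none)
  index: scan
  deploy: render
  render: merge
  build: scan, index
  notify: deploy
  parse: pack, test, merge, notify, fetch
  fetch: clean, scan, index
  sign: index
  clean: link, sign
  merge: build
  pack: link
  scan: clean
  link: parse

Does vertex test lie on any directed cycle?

No

test lies on a cycle iff there is a path from test back to itself.
Exploring from test, it never reaches itself; equivalently, its strongly connected component is a singleton.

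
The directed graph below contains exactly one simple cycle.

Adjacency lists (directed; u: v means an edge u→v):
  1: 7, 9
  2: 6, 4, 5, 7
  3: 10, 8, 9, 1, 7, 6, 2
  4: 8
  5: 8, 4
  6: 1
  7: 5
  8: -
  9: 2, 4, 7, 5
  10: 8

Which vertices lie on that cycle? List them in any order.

1, 2, 6, 9

DFS with gray/black marking from 9:
9 gray
  2 gray
    6 gray
      1 gray
        7 gray
          5 gray
            8 gray
            8 black
            4 gray
              4→8: 8 black — skip
            4 black
          5 black
        7 black
        1→9: 9 is gray → back edge
Back edge closes the cycle 9 → 2 → 6 → 1 → 9; its vertices are {1, 2, 6, 9}.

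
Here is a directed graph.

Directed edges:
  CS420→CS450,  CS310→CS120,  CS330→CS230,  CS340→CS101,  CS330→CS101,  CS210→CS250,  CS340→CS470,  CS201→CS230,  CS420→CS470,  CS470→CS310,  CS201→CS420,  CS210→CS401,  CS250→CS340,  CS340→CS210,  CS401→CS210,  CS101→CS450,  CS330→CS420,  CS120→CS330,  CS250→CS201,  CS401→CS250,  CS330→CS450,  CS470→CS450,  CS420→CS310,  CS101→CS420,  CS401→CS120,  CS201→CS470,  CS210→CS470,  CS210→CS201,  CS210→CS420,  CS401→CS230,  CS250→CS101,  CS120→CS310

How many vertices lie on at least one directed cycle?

10

A vertex is on a directed cycle iff it belongs to a strongly connected component of size ≥ 2 (or has a self-loop).
The vertices on cycles are {CS101, CS120, CS210, CS250, CS310, CS330, CS340, CS401, CS420, CS470} — 10 in total.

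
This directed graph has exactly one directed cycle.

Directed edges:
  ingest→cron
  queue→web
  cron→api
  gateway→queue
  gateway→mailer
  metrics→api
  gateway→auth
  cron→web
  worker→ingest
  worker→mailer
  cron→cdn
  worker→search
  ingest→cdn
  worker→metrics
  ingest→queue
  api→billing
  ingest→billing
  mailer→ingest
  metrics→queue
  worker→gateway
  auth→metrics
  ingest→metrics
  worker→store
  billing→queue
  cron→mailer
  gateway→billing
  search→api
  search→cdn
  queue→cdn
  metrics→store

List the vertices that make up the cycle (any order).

DFS with gray/black marking from ingest:
ingest gray
  billing gray
    queue gray
      cdn gray
      cdn black
      web gray
      web black
    queue black
  billing black
  cron gray
    cron→cdn: cdn black — skip
    mailer gray
      mailer→ingest: ingest is gray → back edge
Back edge closes the cycle ingest → cron → mailer → ingest; its vertices are {cron, ingest, mailer}.

cron, ingest, mailer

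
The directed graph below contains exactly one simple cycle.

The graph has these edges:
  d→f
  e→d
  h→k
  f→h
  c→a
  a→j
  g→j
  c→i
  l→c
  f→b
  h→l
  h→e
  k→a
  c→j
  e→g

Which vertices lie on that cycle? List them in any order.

DFS with gray/black marking from h:
h gray
  e gray
    d gray
      f gray
        f→h: h is gray → back edge
Back edge closes the cycle h → e → d → f → h; its vertices are {d, e, f, h}.

d, e, f, h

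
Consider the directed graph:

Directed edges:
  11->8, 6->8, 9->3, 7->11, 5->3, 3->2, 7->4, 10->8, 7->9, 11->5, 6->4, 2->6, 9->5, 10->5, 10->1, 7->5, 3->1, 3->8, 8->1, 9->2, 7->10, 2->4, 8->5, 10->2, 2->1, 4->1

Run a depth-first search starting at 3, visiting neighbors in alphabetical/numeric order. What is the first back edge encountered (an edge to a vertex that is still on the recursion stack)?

5→3

DFS from 3 (visiting neighbors in alphabetical/numeric order); mark gray on enter, black on exit:
3 gray
  1 gray
  1 black
  2 gray
    2→1: 1 black — skip
    4 gray
      4→1: 1 black — skip
    4 black
    6 gray
      6→4: 4 black — skip
      8 gray
        8→1: 1 black — skip
        5 gray
          5→3: 3 is gray → back edge
First back edge: 5 → 3.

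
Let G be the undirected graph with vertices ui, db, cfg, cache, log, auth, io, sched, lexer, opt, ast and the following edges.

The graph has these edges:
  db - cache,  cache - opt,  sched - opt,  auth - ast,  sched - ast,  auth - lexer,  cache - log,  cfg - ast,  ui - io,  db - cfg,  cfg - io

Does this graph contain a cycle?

DFS, tracking each vertex's parent; an edge to a visited non-parent vertex closes a cycle.
Start from ast:
visit ast (parent –)
  visit auth (parent ast)
    auth–ast: parent, skip
    visit lexer (parent auth)
      lexer–auth: parent, skip
  visit cfg (parent ast)
    cfg–ast: parent, skip
    visit io (parent cfg)
      visit ui (parent io)
        ui–io: parent, skip
      io–cfg: parent, skip
    visit db (parent cfg)
      db–cfg: parent, skip
      visit cache (parent db)
        visit log (parent cache)
          log–cache: parent, skip
        visit opt (parent cache)
          visit sched (parent opt)
            sched–ast: ast visited and ≠ parent → cycle
Cycle: ast – cfg – db – cache – opt – sched – ast.

Yes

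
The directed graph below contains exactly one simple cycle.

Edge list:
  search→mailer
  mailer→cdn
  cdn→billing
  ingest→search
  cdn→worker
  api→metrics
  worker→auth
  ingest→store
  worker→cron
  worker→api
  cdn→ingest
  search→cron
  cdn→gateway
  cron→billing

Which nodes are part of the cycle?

cdn, ingest, mailer, search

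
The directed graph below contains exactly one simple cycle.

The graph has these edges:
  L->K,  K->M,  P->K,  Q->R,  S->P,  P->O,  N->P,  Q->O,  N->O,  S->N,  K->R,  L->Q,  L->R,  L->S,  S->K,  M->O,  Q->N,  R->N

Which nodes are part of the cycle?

K, N, P, R

DFS with gray/black marking from K:
K gray
  M gray
    O gray
    O black
  M black
  R gray
    N gray
      P gray
        P→O: O black — skip
        P→K: K is gray → back edge
Back edge closes the cycle K → R → N → P → K; its vertices are {K, N, P, R}.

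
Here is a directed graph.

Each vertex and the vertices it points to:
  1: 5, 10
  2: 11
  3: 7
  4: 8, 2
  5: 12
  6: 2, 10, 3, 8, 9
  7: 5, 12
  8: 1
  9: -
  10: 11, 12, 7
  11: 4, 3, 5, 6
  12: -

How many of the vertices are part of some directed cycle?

7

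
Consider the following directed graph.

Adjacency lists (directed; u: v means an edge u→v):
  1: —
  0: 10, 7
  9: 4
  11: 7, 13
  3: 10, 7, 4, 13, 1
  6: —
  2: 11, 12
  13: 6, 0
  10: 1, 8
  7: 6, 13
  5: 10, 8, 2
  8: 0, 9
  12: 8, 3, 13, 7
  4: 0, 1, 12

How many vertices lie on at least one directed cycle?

9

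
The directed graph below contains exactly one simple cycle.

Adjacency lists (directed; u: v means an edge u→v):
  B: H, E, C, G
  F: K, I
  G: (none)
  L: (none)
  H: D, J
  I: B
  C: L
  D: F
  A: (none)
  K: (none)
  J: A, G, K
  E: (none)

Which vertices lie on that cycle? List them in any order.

DFS with gray/black marking from B:
B gray
  H gray
    D gray
      F gray
        K gray
        K black
        I gray
          I→B: B is gray → back edge
Back edge closes the cycle B → H → D → F → I → B; its vertices are {B, D, F, H, I}.

B, D, F, H, I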